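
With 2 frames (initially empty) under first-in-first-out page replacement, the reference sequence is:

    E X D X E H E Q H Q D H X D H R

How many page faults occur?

E -> fault, frames {E}
X -> fault, frames {E,X}
D -> fault, evict E, frames {X,D}
X -> hit
E -> fault, evict X, frames {D,E}
H -> fault, evict D, frames {E,H}
E -> hit
Q -> fault, evict E, frames {H,Q}
H -> hit
Q -> hit
D -> fault, evict H, frames {Q,D}
H -> fault, evict Q, frames {D,H}
X -> fault, evict D, frames {H,X}
D -> fault, evict H, frames {X,D}
H -> fault, evict X, frames {D,H}
R -> fault, evict D, frames {H,R}
Page faults: 12.

12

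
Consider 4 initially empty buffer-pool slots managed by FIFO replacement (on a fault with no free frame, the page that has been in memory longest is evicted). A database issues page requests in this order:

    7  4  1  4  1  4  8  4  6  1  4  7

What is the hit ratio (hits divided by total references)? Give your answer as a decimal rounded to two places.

0.50

7 → miss, frames (7)
4 → miss, frames (7 4)
1 → miss, frames (7 4 1)
4 → hit
1 → hit
4 → hit
8 → miss, frames (7 4 1 8)
4 → hit
6 → miss, evict 7, frames (4 1 8 6)
1 → hit
4 → hit
7 → miss, evict 4, frames (1 8 6 7)
Hits: 6 of 12 references → 6/12 = 0.5000.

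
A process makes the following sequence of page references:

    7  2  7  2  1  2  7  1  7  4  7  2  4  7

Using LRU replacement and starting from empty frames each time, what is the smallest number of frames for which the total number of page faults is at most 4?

f=1: 14 faults
f=2: 9 faults
f=3: 5 faults
f=4: 4 faults
Smallest f with faults ≤ 4 is 4.

4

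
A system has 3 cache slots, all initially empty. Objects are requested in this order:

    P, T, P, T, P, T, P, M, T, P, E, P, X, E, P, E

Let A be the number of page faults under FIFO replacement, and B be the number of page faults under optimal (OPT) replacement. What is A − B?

1

Under FIFO: F F . . . . . F . . F F F . . . → 6 faults.
Under OPT: F F . . . . . F . . F . F . . . → 5 faults.
A − B = 6 − 5 = 1.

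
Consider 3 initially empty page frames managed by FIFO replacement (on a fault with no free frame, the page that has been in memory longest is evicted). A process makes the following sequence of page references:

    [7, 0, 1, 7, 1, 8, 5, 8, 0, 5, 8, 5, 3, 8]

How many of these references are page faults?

7 -> miss, frames (7)
0 -> miss, frames (7 0)
1 -> miss, frames (7 0 1)
7 -> hit
1 -> hit
8 -> miss, evict 7, frames (0 1 8)
5 -> miss, evict 0, frames (1 8 5)
8 -> hit
0 -> miss, evict 1, frames (8 5 0)
5 -> hit
8 -> hit
5 -> hit
3 -> miss, evict 8, frames (5 0 3)
8 -> miss, evict 5, frames (0 3 8)
Page faults: 8.

8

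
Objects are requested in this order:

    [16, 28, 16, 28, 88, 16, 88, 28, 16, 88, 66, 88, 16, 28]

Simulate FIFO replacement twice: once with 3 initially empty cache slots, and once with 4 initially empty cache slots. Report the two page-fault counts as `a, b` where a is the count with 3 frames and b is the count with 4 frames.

6, 4

3 frames: F F . . F . . . . . F . F F → 6 faults.
4 frames: F F . . F . . . . . F . . . → 4 faults.
4 < 6: adding a frame reduced faults, as is typical.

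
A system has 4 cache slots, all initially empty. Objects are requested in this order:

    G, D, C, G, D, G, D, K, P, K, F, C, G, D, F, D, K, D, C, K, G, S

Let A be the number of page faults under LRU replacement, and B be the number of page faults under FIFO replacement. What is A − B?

2

Under LRU: F F F . . . . F F . F F F F . . F . F . F F → 13 faults.
Under FIFO: F F F . . . . F F . F . F F . . F . F . . F → 11 faults.
A − B = 13 − 11 = 2.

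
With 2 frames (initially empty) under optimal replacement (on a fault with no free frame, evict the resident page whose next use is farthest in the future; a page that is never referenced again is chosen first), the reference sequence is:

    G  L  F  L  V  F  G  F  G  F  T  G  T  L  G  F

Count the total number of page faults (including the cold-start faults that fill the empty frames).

8

G -> fault, frames [G]
L -> fault, frames [G, L]
F -> fault, evict G, frames [L, F]
L -> hit
V -> fault, evict L, frames [F, V]
F -> hit
G -> fault, evict V, frames [F, G]
F -> hit
G -> hit
F -> hit
T -> fault, evict F, frames [G, T]
G -> hit
T -> hit
L -> fault, evict T, frames [G, L]
G -> hit
F -> fault, evict L, frames [G, F]
Page faults: 8.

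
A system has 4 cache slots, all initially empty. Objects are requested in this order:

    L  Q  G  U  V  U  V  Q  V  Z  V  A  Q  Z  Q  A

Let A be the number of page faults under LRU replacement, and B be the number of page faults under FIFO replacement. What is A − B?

-1

Under LRU: F F F F F . . . . F . F . . . . → 7 faults.
Under FIFO: F F F F F . . . . F . F F . . . → 8 faults.
A − B = 7 − 8 = -1.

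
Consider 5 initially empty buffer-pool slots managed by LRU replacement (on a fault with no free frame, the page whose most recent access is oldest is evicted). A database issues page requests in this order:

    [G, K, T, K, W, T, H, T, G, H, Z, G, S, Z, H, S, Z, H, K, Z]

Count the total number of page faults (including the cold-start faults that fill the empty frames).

8

G: fault, frames (G)
K: fault, frames (G K)
T: fault, frames (G K T)
K: hit
W: fault, frames (G T K W)
T: hit
H: fault, frames (G K W T H)
T: hit
G: hit
H: hit
Z: fault, evict K, frames (W T G H Z)
G: hit
S: fault, evict W, frames (T H Z G S)
Z: hit
H: hit
S: hit
Z: hit
H: hit
K: fault, evict T, frames (G S Z H K)
Z: hit
Page faults: 8.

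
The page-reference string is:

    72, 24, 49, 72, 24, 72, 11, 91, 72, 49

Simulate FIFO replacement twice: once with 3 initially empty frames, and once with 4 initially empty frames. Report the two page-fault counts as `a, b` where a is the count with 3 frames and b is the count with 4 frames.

3 frames: F F F . . . F F F F → 7 faults.
4 frames: F F F . . . F F F . → 6 faults.
6 < 7: adding a frame reduced faults, as is typical.

7, 6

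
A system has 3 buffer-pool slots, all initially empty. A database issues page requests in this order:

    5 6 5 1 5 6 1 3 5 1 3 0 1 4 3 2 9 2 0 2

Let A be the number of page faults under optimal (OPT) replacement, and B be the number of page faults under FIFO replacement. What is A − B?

Under OPT: F F . F . . . F . . . F . F . F F . . . → 8 faults.
Under FIFO: F F . F . . . F F . . F F F F F F . F . → 12 faults.
A − B = 8 − 12 = -4.

-4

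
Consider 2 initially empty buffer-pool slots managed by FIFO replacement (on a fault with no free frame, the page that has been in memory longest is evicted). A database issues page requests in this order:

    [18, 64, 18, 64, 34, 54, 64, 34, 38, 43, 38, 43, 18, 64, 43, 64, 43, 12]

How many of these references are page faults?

12

18 → fault, frames {18}
64 → fault, frames {18,64}
18 → hit
64 → hit
34 → fault, evict 18, frames {64,34}
54 → fault, evict 64, frames {34,54}
64 → fault, evict 34, frames {54,64}
34 → fault, evict 54, frames {64,34}
38 → fault, evict 64, frames {34,38}
43 → fault, evict 34, frames {38,43}
38 → hit
43 → hit
18 → fault, evict 38, frames {43,18}
64 → fault, evict 43, frames {18,64}
43 → fault, evict 18, frames {64,43}
64 → hit
43 → hit
12 → fault, evict 64, frames {43,12}
Page faults: 12.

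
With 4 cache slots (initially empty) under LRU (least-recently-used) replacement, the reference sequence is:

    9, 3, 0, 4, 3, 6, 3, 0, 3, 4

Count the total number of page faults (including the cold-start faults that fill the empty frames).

5

9 -> miss, frames [9]
3 -> miss, frames [9, 3]
0 -> miss, frames [9, 3, 0]
4 -> miss, frames [9, 3, 0, 4]
3 -> hit
6 -> miss, evict 9, frames [0, 4, 3, 6]
3 -> hit
0 -> hit
3 -> hit
4 -> hit
Page faults: 5.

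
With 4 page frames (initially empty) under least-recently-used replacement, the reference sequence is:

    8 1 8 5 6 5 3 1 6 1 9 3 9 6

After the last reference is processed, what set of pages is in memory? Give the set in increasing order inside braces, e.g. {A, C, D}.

8: miss, frames {8}
1: miss, frames {8,1}
8: hit
5: miss, frames {1,8,5}
6: miss, frames {1,8,5,6}
5: hit
3: miss, evict 1, frames {8,6,5,3}
1: miss, evict 8, frames {6,5,3,1}
6: hit
1: hit
9: miss, evict 5, frames {3,6,1,9}
3: hit
9: hit
6: hit

{1, 3, 6, 9}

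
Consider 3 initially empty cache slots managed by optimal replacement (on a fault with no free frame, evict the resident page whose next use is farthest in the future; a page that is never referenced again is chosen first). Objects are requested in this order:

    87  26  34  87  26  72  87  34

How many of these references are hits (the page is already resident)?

4

87 -> fault, frames [87]
26 -> fault, frames [87, 26]
34 -> fault, frames [87, 26, 34]
87 -> hit
26 -> hit
72 -> fault, evict 26, frames [87, 34, 72]
87 -> hit
34 -> hit
Hits: 4.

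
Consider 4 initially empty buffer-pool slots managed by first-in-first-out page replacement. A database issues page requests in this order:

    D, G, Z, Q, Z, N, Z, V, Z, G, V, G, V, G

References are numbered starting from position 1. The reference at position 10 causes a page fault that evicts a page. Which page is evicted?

pos 1: D -> fault, frames (D)
pos 2: G -> fault, frames (D G)
pos 3: Z -> fault, frames (D G Z)
pos 4: Q -> fault, frames (D G Z Q)
pos 5: Z -> hit
pos 6: N -> fault, evict D, frames (G Z Q N)
pos 7: Z -> hit
pos 8: V -> fault, evict G, frames (Z Q N V)
pos 9: Z -> hit
pos 10: G -> fault, evict Z, frames (Q N V G)
At position 10, page Z is evicted.

Z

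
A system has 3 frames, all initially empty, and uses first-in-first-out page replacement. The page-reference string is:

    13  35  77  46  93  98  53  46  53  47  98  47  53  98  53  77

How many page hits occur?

4

13 → miss, frames (13)
35 → miss, frames (13 35)
77 → miss, frames (13 35 77)
46 → miss, evict 13, frames (35 77 46)
93 → miss, evict 35, frames (77 46 93)
98 → miss, evict 77, frames (46 93 98)
53 → miss, evict 46, frames (93 98 53)
46 → miss, evict 93, frames (98 53 46)
53 → hit
47 → miss, evict 98, frames (53 46 47)
98 → miss, evict 53, frames (46 47 98)
47 → hit
53 → miss, evict 46, frames (47 98 53)
98 → hit
53 → hit
77 → miss, evict 47, frames (98 53 77)
Hits: 4.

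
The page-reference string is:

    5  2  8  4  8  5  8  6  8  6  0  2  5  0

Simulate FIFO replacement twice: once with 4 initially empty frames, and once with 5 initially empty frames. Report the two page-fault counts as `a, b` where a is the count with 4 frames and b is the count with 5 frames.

4 frames: F F F F . . . F . . F F F . → 8 faults.
5 frames: F F F F . . . F . . F . F . → 7 faults.
7 < 8: adding a frame reduced faults, as is typical.

8, 7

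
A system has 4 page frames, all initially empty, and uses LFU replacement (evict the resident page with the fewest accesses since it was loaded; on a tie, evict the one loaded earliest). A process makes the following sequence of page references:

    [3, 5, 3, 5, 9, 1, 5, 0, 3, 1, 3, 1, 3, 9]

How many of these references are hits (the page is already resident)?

8

3: miss, frames {3}
5: miss, frames {3,5}
3: hit
5: hit
9: miss, frames {3,5,9}
1: miss, frames {3,5,9,1}
5: hit
0: miss, evict 9, frames {3,5,1,0}
3: hit
1: hit
3: hit
1: hit
3: hit
9: miss, evict 0, frames {3,5,1,9}
Hits: 8.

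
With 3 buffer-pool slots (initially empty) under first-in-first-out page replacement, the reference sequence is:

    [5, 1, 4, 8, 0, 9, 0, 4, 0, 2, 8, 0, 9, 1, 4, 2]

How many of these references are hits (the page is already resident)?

2

5 → fault, frames {5}
1 → fault, frames {5,1}
4 → fault, frames {5,1,4}
8 → fault, evict 5, frames {1,4,8}
0 → fault, evict 1, frames {4,8,0}
9 → fault, evict 4, frames {8,0,9}
0 → hit
4 → fault, evict 8, frames {0,9,4}
0 → hit
2 → fault, evict 0, frames {9,4,2}
8 → fault, evict 9, frames {4,2,8}
0 → fault, evict 4, frames {2,8,0}
9 → fault, evict 2, frames {8,0,9}
1 → fault, evict 8, frames {0,9,1}
4 → fault, evict 0, frames {9,1,4}
2 → fault, evict 9, frames {1,4,2}
Hits: 2.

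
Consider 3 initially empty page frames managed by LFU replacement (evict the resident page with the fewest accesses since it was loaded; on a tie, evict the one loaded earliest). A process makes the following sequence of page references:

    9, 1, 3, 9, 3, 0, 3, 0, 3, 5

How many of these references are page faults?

9: fault, frames [9]
1: fault, frames [9, 1]
3: fault, frames [9, 1, 3]
9: hit
3: hit
0: fault, evict 1, frames [9, 3, 0]
3: hit
0: hit
3: hit
5: fault, evict 9, frames [3, 0, 5]
Page faults: 5.

5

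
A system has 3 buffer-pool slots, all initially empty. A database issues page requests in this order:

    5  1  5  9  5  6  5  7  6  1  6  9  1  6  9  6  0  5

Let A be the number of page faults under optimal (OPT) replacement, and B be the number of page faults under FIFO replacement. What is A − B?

Under OPT: F F . F . F . F . . . F . . . . F F → 8 faults.
Under FIFO: F F . F . F F F . F F F . . . . F F → 11 faults.
A − B = 8 − 11 = -3.

-3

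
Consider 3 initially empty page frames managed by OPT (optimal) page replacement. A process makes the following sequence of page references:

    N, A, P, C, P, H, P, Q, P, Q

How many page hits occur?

4

N → fault, frames [N]
A → fault, frames [N, A]
P → fault, frames [N, A, P]
C → fault, evict A, frames [N, P, C]
P → hit
H → fault, evict C, frames [N, P, H]
P → hit
Q → fault, evict H, frames [N, P, Q]
P → hit
Q → hit
Hits: 4.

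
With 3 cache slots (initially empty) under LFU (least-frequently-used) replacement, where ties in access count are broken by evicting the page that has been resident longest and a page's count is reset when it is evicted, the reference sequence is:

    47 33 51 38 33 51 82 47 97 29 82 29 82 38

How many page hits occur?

47 -> fault, frames (47)
33 -> fault, frames (47 33)
51 -> fault, frames (47 33 51)
38 -> fault, evict 47, frames (33 51 38)
33 -> hit
51 -> hit
82 -> fault, evict 38, frames (33 51 82)
47 -> fault, evict 82, frames (33 51 47)
97 -> fault, evict 47, frames (33 51 97)
29 -> fault, evict 97, frames (33 51 29)
82 -> fault, evict 29, frames (33 51 82)
29 -> fault, evict 82, frames (33 51 29)
82 -> fault, evict 29, frames (33 51 82)
38 -> fault, evict 82, frames (33 51 38)
Hits: 2.

2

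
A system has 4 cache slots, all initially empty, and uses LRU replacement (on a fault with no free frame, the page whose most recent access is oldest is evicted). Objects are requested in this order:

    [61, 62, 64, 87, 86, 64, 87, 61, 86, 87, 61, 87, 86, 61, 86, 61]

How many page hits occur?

61 → miss, frames [61]
62 → miss, frames [61, 62]
64 → miss, frames [61, 62, 64]
87 → miss, frames [61, 62, 64, 87]
86 → miss, evict 61, frames [62, 64, 87, 86]
64 → hit
87 → hit
61 → miss, evict 62, frames [86, 64, 87, 61]
86 → hit
87 → hit
61 → hit
87 → hit
86 → hit
61 → hit
86 → hit
61 → hit
Hits: 10.

10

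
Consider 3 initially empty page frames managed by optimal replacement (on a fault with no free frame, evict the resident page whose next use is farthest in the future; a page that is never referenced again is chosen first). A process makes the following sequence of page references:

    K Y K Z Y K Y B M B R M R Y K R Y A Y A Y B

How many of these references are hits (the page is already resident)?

K → miss, frames [K]
Y → miss, frames [K, Y]
K → hit
Z → miss, frames [K, Y, Z]
Y → hit
K → hit
Y → hit
B → miss, evict Z, frames [K, Y, B]
M → miss, evict K, frames [Y, B, M]
B → hit
R → miss, evict B, frames [Y, M, R]
M → hit
R → hit
Y → hit
K → miss, evict M, frames [Y, R, K]
R → hit
Y → hit
A → miss, evict K, frames [Y, R, A]
Y → hit
A → hit
Y → hit
B → miss, evict A, frames [Y, R, B]
Hits: 13.

13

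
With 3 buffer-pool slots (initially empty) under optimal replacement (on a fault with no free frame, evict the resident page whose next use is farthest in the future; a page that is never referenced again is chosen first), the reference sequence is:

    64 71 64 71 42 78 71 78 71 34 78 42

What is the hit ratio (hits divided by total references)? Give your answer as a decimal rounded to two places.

0.58

64: miss, frames {64}
71: miss, frames {64,71}
64: hit
71: hit
42: miss, frames {64,71,42}
78: miss, evict 64, frames {71,42,78}
71: hit
78: hit
71: hit
34: miss, evict 71, frames {42,78,34}
78: hit
42: hit
Hits: 7 of 12 references → 7/12 = 0.5833.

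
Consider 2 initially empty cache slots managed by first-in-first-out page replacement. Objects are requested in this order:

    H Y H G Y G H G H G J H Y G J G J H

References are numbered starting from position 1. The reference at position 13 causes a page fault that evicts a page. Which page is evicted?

pos 1: H → miss, frames (H)
pos 2: Y → miss, frames (H Y)
pos 3: H → hit
pos 4: G → miss, evict H, frames (Y G)
pos 5: Y → hit
pos 6: G → hit
pos 7: H → miss, evict Y, frames (G H)
pos 8: G → hit
pos 9: H → hit
pos 10: G → hit
pos 11: J → miss, evict G, frames (H J)
pos 12: H → hit
pos 13: Y → miss, evict H, frames (J Y)
At position 13, page H is evicted.

H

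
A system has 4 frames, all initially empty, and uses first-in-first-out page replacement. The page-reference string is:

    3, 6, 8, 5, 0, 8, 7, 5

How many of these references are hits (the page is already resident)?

3: fault, frames [3]
6: fault, frames [3, 6]
8: fault, frames [3, 6, 8]
5: fault, frames [3, 6, 8, 5]
0: fault, evict 3, frames [6, 8, 5, 0]
8: hit
7: fault, evict 6, frames [8, 5, 0, 7]
5: hit
Hits: 2.

2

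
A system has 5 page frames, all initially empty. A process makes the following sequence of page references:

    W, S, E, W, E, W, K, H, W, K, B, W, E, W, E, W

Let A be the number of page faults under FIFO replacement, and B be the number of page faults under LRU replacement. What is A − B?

Under FIFO: F F F . . . F F . . F F . . . . → 7 faults.
Under LRU: F F F . . . F F . . F . . . . . → 6 faults.
A − B = 7 − 6 = 1.

1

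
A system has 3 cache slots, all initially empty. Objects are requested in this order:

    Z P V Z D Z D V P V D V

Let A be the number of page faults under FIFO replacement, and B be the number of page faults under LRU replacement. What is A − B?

Under FIFO: F F F . F F . . F F F . → 8 faults.
Under LRU: F F F . F . . . F . . . → 5 faults.
A − B = 8 − 5 = 3.

3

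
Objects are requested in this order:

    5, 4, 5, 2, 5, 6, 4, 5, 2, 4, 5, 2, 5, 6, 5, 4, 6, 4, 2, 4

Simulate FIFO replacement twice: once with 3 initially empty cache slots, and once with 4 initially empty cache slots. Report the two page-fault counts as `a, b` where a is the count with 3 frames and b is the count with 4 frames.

11, 4

3 frames: F F . F . F . F . F . F . F F F . . F . → 11 faults.
4 frames: F F . F . F . . . . . . . . . . . . . . → 4 faults.
4 < 11: adding a frame reduced faults, as is typical.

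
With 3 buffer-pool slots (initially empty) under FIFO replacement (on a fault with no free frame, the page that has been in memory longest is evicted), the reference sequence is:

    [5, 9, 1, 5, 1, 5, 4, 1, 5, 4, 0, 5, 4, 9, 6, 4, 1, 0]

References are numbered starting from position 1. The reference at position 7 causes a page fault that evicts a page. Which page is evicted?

pos 1: 5: miss, frames {5}
pos 2: 9: miss, frames {5,9}
pos 3: 1: miss, frames {5,9,1}
pos 4: 5: hit
pos 5: 1: hit
pos 6: 5: hit
pos 7: 4: miss, evict 5, frames {9,1,4}
At position 7, page 5 is evicted.

5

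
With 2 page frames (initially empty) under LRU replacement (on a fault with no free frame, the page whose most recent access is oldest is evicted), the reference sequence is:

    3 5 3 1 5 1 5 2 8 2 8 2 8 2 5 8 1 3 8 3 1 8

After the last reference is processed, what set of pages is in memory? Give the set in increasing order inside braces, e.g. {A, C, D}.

{1, 8}

3 -> miss, frames {3}
5 -> miss, frames {3,5}
3 -> hit
1 -> miss, evict 5, frames {3,1}
5 -> miss, evict 3, frames {1,5}
1 -> hit
5 -> hit
2 -> miss, evict 1, frames {5,2}
8 -> miss, evict 5, frames {2,8}
2 -> hit
8 -> hit
2 -> hit
8 -> hit
2 -> hit
5 -> miss, evict 8, frames {2,5}
8 -> miss, evict 2, frames {5,8}
1 -> miss, evict 5, frames {8,1}
3 -> miss, evict 8, frames {1,3}
8 -> miss, evict 1, frames {3,8}
3 -> hit
1 -> miss, evict 8, frames {3,1}
8 -> miss, evict 3, frames {1,8}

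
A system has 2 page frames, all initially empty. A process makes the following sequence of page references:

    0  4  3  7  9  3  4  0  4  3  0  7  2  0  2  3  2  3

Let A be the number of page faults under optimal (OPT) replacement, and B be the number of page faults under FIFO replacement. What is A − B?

Under OPT: F F F F F . F F . F . F F . . F . . → 11 faults.
Under FIFO: F F F F F F F F . F . F F F . F F . → 14 faults.
A − B = 11 − 14 = -3.

-3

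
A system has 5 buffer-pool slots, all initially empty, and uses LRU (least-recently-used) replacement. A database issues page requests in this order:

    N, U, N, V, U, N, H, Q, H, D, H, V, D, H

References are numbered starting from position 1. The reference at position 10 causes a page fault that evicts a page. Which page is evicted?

pos 1: N → fault, frames [N]
pos 2: U → fault, frames [N, U]
pos 3: N → hit
pos 4: V → fault, frames [U, N, V]
pos 5: U → hit
pos 6: N → hit
pos 7: H → fault, frames [V, U, N, H]
pos 8: Q → fault, frames [V, U, N, H, Q]
pos 9: H → hit
pos 10: D → fault, evict V, frames [U, N, Q, H, D]
At position 10, page V is evicted.

V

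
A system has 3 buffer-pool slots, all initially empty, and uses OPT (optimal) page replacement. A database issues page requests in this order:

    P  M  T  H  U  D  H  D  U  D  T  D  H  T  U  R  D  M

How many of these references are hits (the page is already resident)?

8

P → fault, frames (P)
M → fault, frames (P M)
T → fault, frames (P M T)
H → fault, evict P, frames (M T H)
U → fault, evict M, frames (T H U)
D → fault, evict T, frames (H U D)
H → hit
D → hit
U → hit
D → hit
T → fault, evict U, frames (H D T)
D → hit
H → hit
T → hit
U → fault, evict T, frames (H D U)
R → fault, evict U, frames (H D R)
D → hit
M → fault, evict R, frames (H D M)
Hits: 8.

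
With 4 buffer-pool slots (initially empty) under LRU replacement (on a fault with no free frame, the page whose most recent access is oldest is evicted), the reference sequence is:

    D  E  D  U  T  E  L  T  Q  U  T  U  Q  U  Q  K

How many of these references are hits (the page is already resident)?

D -> fault, frames (D)
E -> fault, frames (D E)
D -> hit
U -> fault, frames (E D U)
T -> fault, frames (E D U T)
E -> hit
L -> fault, evict D, frames (U T E L)
T -> hit
Q -> fault, evict U, frames (E L T Q)
U -> fault, evict E, frames (L T Q U)
T -> hit
U -> hit
Q -> hit
U -> hit
Q -> hit
K -> fault, evict L, frames (T U Q K)
Hits: 8.

8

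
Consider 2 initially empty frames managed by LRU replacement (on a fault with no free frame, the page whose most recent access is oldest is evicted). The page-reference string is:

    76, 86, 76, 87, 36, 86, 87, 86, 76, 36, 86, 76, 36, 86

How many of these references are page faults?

76 -> miss, frames (76)
86 -> miss, frames (76 86)
76 -> hit
87 -> miss, evict 86, frames (76 87)
36 -> miss, evict 76, frames (87 36)
86 -> miss, evict 87, frames (36 86)
87 -> miss, evict 36, frames (86 87)
86 -> hit
76 -> miss, evict 87, frames (86 76)
36 -> miss, evict 86, frames (76 36)
86 -> miss, evict 76, frames (36 86)
76 -> miss, evict 36, frames (86 76)
36 -> miss, evict 86, frames (76 36)
86 -> miss, evict 76, frames (36 86)
Page faults: 12.

12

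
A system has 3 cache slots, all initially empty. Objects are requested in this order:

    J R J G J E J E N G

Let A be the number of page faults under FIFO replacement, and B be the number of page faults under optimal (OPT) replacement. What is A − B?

Under FIFO: F F . F . F F . F F → 7 faults.
Under OPT: F F . F . F . . F . → 5 faults.
A − B = 7 − 5 = 2.

2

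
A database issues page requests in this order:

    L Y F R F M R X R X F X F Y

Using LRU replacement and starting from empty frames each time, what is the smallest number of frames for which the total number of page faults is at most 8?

f=1: 14 faults
f=2: 9 faults
f=3: 8 faults
f=4: 7 faults
f=5: 6 faults
f=6: 6 faults
Smallest f with faults ≤ 8 is 3.

3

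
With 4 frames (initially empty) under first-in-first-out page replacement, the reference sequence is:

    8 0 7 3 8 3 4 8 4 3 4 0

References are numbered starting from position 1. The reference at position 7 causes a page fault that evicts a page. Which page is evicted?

pos 1: 8 → miss, frames {8}
pos 2: 0 → miss, frames {8,0}
pos 3: 7 → miss, frames {8,0,7}
pos 4: 3 → miss, frames {8,0,7,3}
pos 5: 8 → hit
pos 6: 3 → hit
pos 7: 4 → miss, evict 8, frames {0,7,3,4}
At position 7, page 8 is evicted.

8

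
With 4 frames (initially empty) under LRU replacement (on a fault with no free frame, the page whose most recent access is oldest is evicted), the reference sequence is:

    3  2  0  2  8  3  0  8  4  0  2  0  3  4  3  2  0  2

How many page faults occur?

7

3 → fault, frames [3]
2 → fault, frames [3, 2]
0 → fault, frames [3, 2, 0]
2 → hit
8 → fault, frames [3, 0, 2, 8]
3 → hit
0 → hit
8 → hit
4 → fault, evict 2, frames [3, 0, 8, 4]
0 → hit
2 → fault, evict 3, frames [8, 4, 0, 2]
0 → hit
3 → fault, evict 8, frames [4, 2, 0, 3]
4 → hit
3 → hit
2 → hit
0 → hit
2 → hit
Page faults: 7.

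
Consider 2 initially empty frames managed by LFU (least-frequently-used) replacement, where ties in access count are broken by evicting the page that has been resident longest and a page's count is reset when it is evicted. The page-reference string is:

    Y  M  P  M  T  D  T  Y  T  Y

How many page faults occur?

Y: fault, frames (Y)
M: fault, frames (Y M)
P: fault, evict Y, frames (M P)
M: hit
T: fault, evict P, frames (M T)
D: fault, evict T, frames (M D)
T: fault, evict D, frames (M T)
Y: fault, evict T, frames (M Y)
T: fault, evict Y, frames (M T)
Y: fault, evict T, frames (M Y)
Page faults: 9.

9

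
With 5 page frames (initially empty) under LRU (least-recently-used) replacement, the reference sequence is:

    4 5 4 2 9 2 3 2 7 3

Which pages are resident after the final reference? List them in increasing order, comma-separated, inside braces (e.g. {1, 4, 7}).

4: fault, frames [4]
5: fault, frames [4, 5]
4: hit
2: fault, frames [5, 4, 2]
9: fault, frames [5, 4, 2, 9]
2: hit
3: fault, frames [5, 4, 9, 2, 3]
2: hit
7: fault, evict 5, frames [4, 9, 3, 2, 7]
3: hit

{2, 3, 4, 7, 9}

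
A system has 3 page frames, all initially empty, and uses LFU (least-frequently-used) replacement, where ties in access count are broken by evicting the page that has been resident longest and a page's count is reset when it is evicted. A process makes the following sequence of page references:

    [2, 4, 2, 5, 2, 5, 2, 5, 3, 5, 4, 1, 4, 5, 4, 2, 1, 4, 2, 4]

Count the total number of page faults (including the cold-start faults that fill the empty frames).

9

2 → fault, frames (2)
4 → fault, frames (2 4)
2 → hit
5 → fault, frames (2 4 5)
2 → hit
5 → hit
2 → hit
5 → hit
3 → fault, evict 4, frames (2 5 3)
5 → hit
4 → fault, evict 3, frames (2 5 4)
1 → fault, evict 4, frames (2 5 1)
4 → fault, evict 1, frames (2 5 4)
5 → hit
4 → hit
2 → hit
1 → fault, evict 4, frames (2 5 1)
4 → fault, evict 1, frames (2 5 4)
2 → hit
4 → hit
Page faults: 9.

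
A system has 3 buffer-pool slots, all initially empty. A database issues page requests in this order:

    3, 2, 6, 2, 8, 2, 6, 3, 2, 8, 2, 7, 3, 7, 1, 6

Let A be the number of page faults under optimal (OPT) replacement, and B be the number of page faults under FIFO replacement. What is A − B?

Under OPT: F F F . F . . F . . . F . . F F → 8 faults.
Under FIFO: F F F . F . . F F . . F . . F F → 9 faults.
A − B = 8 − 9 = -1.

-1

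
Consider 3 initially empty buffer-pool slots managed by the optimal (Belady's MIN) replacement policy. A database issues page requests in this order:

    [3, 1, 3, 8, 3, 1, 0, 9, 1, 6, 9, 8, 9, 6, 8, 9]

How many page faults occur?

6

3 -> fault, frames {3}
1 -> fault, frames {3,1}
3 -> hit
8 -> fault, frames {3,1,8}
3 -> hit
1 -> hit
0 -> fault, evict 3, frames {1,8,0}
9 -> fault, evict 0, frames {1,8,9}
1 -> hit
6 -> fault, evict 1, frames {8,9,6}
9 -> hit
8 -> hit
9 -> hit
6 -> hit
8 -> hit
9 -> hit
Page faults: 6.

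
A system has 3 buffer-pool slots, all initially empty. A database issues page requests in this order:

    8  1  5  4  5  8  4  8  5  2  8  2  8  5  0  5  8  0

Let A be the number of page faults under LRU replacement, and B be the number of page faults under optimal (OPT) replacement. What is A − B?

1

Under LRU: F F F F . F . . . F . . . . F . . . → 7 faults.
Under OPT: F F F F . . . . . F . . . . F . . . → 6 faults.
A − B = 7 − 6 = 1.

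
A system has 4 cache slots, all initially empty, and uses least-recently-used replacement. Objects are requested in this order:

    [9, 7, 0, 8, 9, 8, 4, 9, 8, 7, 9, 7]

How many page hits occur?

6

9: fault, frames [9]
7: fault, frames [9, 7]
0: fault, frames [9, 7, 0]
8: fault, frames [9, 7, 0, 8]
9: hit
8: hit
4: fault, evict 7, frames [0, 9, 8, 4]
9: hit
8: hit
7: fault, evict 0, frames [4, 9, 8, 7]
9: hit
7: hit
Hits: 6.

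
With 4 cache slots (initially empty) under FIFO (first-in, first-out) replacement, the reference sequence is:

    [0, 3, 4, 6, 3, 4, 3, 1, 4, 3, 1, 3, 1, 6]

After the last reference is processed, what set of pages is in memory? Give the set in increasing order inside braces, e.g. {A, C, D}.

{1, 3, 4, 6}

0 → fault, frames [0]
3 → fault, frames [0, 3]
4 → fault, frames [0, 3, 4]
6 → fault, frames [0, 3, 4, 6]
3 → hit
4 → hit
3 → hit
1 → fault, evict 0, frames [3, 4, 6, 1]
4 → hit
3 → hit
1 → hit
3 → hit
1 → hit
6 → hit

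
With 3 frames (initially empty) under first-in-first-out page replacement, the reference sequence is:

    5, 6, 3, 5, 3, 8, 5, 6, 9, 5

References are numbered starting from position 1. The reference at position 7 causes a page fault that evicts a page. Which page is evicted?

pos 1: 5 → fault, frames {5}
pos 2: 6 → fault, frames {5,6}
pos 3: 3 → fault, frames {5,6,3}
pos 4: 5 → hit
pos 5: 3 → hit
pos 6: 8 → fault, evict 5, frames {6,3,8}
pos 7: 5 → fault, evict 6, frames {3,8,5}
At position 7, page 6 is evicted.

6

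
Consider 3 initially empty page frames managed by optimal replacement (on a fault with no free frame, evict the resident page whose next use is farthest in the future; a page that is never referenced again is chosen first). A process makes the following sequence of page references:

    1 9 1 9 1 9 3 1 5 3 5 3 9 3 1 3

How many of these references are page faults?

1 → fault, frames (1)
9 → fault, frames (1 9)
1 → hit
9 → hit
1 → hit
9 → hit
3 → fault, frames (1 9 3)
1 → hit
5 → fault, evict 1, frames (9 3 5)
3 → hit
5 → hit
3 → hit
9 → hit
3 → hit
1 → fault, evict 5, frames (9 3 1)
3 → hit
Page faults: 5.

5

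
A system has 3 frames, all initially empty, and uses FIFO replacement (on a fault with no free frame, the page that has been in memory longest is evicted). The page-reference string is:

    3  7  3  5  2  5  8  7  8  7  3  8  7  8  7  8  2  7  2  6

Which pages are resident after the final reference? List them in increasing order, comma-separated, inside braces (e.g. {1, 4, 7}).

3 -> fault, frames {3}
7 -> fault, frames {3,7}
3 -> hit
5 -> fault, frames {3,7,5}
2 -> fault, evict 3, frames {7,5,2}
5 -> hit
8 -> fault, evict 7, frames {5,2,8}
7 -> fault, evict 5, frames {2,8,7}
8 -> hit
7 -> hit
3 -> fault, evict 2, frames {8,7,3}
8 -> hit
7 -> hit
8 -> hit
7 -> hit
8 -> hit
2 -> fault, evict 8, frames {7,3,2}
7 -> hit
2 -> hit
6 -> fault, evict 7, frames {3,2,6}

{2, 3, 6}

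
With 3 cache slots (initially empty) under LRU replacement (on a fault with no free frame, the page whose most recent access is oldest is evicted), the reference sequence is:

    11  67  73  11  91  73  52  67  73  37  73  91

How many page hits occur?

4

11 → fault, frames (11)
67 → fault, frames (11 67)
73 → fault, frames (11 67 73)
11 → hit
91 → fault, evict 67, frames (73 11 91)
73 → hit
52 → fault, evict 11, frames (91 73 52)
67 → fault, evict 91, frames (73 52 67)
73 → hit
37 → fault, evict 52, frames (67 73 37)
73 → hit
91 → fault, evict 67, frames (37 73 91)
Hits: 4.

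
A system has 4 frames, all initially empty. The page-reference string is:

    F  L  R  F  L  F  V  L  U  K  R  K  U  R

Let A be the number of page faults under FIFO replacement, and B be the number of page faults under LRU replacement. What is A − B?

-1

Under FIFO: F F F . . . F . F F . . . . → 6 faults.
Under LRU: F F F . . . F . F F F . . . → 7 faults.
A − B = 6 − 7 = -1.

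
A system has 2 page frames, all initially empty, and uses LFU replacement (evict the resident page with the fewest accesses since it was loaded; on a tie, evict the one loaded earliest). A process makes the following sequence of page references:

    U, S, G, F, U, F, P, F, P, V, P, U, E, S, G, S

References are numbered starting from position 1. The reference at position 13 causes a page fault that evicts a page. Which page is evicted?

pos 1: U: miss, frames {U}
pos 2: S: miss, frames {U,S}
pos 3: G: miss, evict U, frames {S,G}
pos 4: F: miss, evict S, frames {G,F}
pos 5: U: miss, evict G, frames {F,U}
pos 6: F: hit
pos 7: P: miss, evict U, frames {F,P}
pos 8: F: hit
pos 9: P: hit
pos 10: V: miss, evict P, frames {F,V}
pos 11: P: miss, evict V, frames {F,P}
pos 12: U: miss, evict P, frames {F,U}
pos 13: E: miss, evict U, frames {F,E}
At position 13, page U is evicted.

U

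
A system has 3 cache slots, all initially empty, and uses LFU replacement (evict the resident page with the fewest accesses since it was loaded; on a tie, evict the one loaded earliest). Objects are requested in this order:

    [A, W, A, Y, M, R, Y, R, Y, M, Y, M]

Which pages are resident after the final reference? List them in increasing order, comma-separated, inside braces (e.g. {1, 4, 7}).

A: fault, frames {A}
W: fault, frames {A,W}
A: hit
Y: fault, frames {A,W,Y}
M: fault, evict W, frames {A,Y,M}
R: fault, evict Y, frames {A,M,R}
Y: fault, evict M, frames {A,R,Y}
R: hit
Y: hit
M: fault, evict A, frames {R,Y,M}
Y: hit
M: hit

{M, R, Y}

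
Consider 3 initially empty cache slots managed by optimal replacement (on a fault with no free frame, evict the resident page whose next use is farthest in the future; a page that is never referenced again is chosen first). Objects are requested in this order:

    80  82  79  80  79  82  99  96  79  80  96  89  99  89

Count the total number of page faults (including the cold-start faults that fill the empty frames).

80: miss, frames (80)
82: miss, frames (80 82)
79: miss, frames (80 82 79)
80: hit
79: hit
82: hit
99: miss, evict 82, frames (80 79 99)
96: miss, evict 99, frames (80 79 96)
79: hit
80: hit
96: hit
89: miss, evict 96, frames (80 79 89)
99: miss, evict 79, frames (80 89 99)
89: hit
Page faults: 7.

7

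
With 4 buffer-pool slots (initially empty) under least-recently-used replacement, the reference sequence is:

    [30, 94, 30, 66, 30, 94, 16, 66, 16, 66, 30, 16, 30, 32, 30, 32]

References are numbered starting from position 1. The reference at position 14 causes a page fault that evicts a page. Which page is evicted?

pos 1: 30 -> fault, frames [30]
pos 2: 94 -> fault, frames [30, 94]
pos 3: 30 -> hit
pos 4: 66 -> fault, frames [94, 30, 66]
pos 5: 30 -> hit
pos 6: 94 -> hit
pos 7: 16 -> fault, frames [66, 30, 94, 16]
pos 8: 66 -> hit
pos 9: 16 -> hit
pos 10: 66 -> hit
pos 11: 30 -> hit
pos 12: 16 -> hit
pos 13: 30 -> hit
pos 14: 32 -> fault, evict 94, frames [66, 16, 30, 32]
At position 14, page 94 is evicted.

94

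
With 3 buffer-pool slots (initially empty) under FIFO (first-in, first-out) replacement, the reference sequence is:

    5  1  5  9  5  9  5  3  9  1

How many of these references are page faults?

5: miss, frames (5)
1: miss, frames (5 1)
5: hit
9: miss, frames (5 1 9)
5: hit
9: hit
5: hit
3: miss, evict 5, frames (1 9 3)
9: hit
1: hit
Page faults: 4.

4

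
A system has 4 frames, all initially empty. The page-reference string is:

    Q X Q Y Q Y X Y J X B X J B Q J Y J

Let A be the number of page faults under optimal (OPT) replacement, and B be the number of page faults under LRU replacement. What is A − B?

Under OPT: F F . F . . . . F . F . . . . . F . → 6 faults.
Under LRU: F F . F . . . . F . F . . . F . F . → 7 faults.
A − B = 6 − 7 = -1.

-1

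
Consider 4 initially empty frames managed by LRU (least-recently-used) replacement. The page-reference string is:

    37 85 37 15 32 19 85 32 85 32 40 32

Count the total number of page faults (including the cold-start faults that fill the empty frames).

7

37: miss, frames [37]
85: miss, frames [37, 85]
37: hit
15: miss, frames [85, 37, 15]
32: miss, frames [85, 37, 15, 32]
19: miss, evict 85, frames [37, 15, 32, 19]
85: miss, evict 37, frames [15, 32, 19, 85]
32: hit
85: hit
32: hit
40: miss, evict 15, frames [19, 85, 32, 40]
32: hit
Page faults: 7.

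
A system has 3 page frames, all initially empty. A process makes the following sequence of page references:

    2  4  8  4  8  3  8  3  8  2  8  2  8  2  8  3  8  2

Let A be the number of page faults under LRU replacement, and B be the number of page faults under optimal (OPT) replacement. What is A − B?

1

Under LRU: F F F . . F . . . F . . . . . . . . → 5 faults.
Under OPT: F F F . . F . . . . . . . . . . . . → 4 faults.
A − B = 5 − 4 = 1.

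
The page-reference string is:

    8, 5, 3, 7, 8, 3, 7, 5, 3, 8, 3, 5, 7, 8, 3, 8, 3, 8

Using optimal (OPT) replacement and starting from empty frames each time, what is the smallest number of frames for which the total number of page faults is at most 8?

f=1: 18 faults
f=2: 10 faults
f=3: 6 faults
f=4: 4 faults
Smallest f with faults ≤ 8 is 3.

3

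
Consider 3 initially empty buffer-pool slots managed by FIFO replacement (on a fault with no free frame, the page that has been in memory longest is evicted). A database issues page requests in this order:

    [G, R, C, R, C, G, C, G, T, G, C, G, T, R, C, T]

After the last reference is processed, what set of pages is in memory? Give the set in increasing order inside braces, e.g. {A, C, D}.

G: miss, frames {G}
R: miss, frames {G,R}
C: miss, frames {G,R,C}
R: hit
C: hit
G: hit
C: hit
G: hit
T: miss, evict G, frames {R,C,T}
G: miss, evict R, frames {C,T,G}
C: hit
G: hit
T: hit
R: miss, evict C, frames {T,G,R}
C: miss, evict T, frames {G,R,C}
T: miss, evict G, frames {R,C,T}

{C, R, T}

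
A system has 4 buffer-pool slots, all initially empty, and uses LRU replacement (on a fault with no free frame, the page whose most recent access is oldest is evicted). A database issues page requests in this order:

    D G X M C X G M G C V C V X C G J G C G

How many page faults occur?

D: miss, frames {D}
G: miss, frames {D,G}
X: miss, frames {D,G,X}
M: miss, frames {D,G,X,M}
C: miss, evict D, frames {G,X,M,C}
X: hit
G: hit
M: hit
G: hit
C: hit
V: miss, evict X, frames {M,G,C,V}
C: hit
V: hit
X: miss, evict M, frames {G,C,V,X}
C: hit
G: hit
J: miss, evict V, frames {X,C,G,J}
G: hit
C: hit
G: hit
Page faults: 8.

8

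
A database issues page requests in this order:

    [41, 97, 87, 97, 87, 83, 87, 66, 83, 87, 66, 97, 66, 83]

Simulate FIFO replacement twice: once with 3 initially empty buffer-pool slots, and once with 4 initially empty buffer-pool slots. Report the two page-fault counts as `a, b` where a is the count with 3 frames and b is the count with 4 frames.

3 frames: F F F . . F . F . . . F . . → 6 faults.
4 frames: F F F . . F . F . . . . . . → 5 faults.
5 < 6: adding a frame reduced faults, as is typical.

6, 5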